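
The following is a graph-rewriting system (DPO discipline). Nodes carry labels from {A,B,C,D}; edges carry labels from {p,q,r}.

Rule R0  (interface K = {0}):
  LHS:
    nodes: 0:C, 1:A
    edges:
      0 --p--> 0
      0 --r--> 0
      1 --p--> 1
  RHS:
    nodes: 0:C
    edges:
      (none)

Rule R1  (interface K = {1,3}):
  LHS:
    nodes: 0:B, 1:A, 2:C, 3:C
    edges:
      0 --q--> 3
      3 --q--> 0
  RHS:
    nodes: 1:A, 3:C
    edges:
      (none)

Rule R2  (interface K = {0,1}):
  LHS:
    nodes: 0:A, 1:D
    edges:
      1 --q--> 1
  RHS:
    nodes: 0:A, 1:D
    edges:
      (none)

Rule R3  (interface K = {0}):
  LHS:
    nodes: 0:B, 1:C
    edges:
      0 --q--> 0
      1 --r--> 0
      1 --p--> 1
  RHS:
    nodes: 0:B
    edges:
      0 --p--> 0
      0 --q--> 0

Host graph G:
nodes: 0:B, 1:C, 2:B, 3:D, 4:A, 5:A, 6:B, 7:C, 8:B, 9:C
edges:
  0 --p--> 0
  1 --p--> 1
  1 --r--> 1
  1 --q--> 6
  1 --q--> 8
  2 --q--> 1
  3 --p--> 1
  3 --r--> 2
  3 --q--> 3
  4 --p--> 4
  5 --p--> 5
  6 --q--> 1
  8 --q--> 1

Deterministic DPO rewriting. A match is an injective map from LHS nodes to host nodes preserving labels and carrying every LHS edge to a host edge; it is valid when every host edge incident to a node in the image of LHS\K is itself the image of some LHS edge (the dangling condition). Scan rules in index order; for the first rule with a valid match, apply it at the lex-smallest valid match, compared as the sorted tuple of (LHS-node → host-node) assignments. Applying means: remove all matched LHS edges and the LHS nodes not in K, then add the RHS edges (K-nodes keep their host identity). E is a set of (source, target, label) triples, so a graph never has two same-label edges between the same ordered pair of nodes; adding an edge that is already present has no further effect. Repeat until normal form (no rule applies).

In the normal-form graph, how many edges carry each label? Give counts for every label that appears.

[0] host  ⇒  10 nodes, 13 edges  {0-p->0 1-p->1 1-r->1 1-q->6 1-q->8 2-q->1 3-p->1 3-r->2 3-q->3 4-p->4 5-p->5 6-q->1 8-q->1}
[1] R0 @ {0↦1, 1↦4}  ⇒  9 nodes, 10 edges  {0-p->0 1-q->6 1-q->8 2-q->1 3-p->1 3-r->2 3-q->3 5-p->5 6-q->1 8-q->1}
[2] R1 @ {0↦6, 1↦5, 2↦7, 3↦1}  ⇒  7 nodes, 8 edges  {0-p->0 1-q->8 2-q->1 3-p->1 3-r->2 3-q->3 5-p->5 8-q->1}
[3] R1 @ {0↦8, 1↦5, 2↦9, 3↦1}  ⇒  5 nodes, 6 edges  {0-p->0 2-q->1 3-p->1 3-r->2 3-q->3 5-p->5}
[4] R2 @ {0↦5, 1↦3}  ⇒  5 nodes, 5 edges  {0-p->0 2-q->1 3-p->1 3-r->2 5-p->5}
final graph: no rule applies after step 4
NF edges: [(0, 0, 'p'), (2, 1, 'q'), (3, 1, 'p'), (3, 2, 'r'), (5, 5, 'p')]

Answer: p:3 q:1 r:1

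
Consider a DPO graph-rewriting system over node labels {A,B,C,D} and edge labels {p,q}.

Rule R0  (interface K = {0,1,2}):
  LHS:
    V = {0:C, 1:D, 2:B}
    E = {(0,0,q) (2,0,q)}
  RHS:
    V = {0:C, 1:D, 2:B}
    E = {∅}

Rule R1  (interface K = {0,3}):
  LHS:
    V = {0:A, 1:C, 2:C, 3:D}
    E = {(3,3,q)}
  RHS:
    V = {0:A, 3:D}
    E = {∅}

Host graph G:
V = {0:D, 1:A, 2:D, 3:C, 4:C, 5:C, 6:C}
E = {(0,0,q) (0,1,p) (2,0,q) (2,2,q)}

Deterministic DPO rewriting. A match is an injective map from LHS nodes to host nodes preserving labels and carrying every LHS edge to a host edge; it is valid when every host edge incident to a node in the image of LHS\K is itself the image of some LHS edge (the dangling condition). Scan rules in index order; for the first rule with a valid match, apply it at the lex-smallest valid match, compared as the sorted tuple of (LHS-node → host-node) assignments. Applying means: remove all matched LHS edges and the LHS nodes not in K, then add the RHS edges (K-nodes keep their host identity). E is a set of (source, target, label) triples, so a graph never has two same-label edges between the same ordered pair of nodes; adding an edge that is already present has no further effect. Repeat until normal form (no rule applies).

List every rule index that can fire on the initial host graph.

Answer: [R1]

Rewrite trace:
R0: no valid match — LHS pattern not found
R1: 24 valid matches — {0↦1, 1↦3, 2↦4, 3↦0}, {0↦1, 1↦3, 2↦4, 3↦2}, {0↦1, 1↦3, 2↦5, 3↦0} (+21 more)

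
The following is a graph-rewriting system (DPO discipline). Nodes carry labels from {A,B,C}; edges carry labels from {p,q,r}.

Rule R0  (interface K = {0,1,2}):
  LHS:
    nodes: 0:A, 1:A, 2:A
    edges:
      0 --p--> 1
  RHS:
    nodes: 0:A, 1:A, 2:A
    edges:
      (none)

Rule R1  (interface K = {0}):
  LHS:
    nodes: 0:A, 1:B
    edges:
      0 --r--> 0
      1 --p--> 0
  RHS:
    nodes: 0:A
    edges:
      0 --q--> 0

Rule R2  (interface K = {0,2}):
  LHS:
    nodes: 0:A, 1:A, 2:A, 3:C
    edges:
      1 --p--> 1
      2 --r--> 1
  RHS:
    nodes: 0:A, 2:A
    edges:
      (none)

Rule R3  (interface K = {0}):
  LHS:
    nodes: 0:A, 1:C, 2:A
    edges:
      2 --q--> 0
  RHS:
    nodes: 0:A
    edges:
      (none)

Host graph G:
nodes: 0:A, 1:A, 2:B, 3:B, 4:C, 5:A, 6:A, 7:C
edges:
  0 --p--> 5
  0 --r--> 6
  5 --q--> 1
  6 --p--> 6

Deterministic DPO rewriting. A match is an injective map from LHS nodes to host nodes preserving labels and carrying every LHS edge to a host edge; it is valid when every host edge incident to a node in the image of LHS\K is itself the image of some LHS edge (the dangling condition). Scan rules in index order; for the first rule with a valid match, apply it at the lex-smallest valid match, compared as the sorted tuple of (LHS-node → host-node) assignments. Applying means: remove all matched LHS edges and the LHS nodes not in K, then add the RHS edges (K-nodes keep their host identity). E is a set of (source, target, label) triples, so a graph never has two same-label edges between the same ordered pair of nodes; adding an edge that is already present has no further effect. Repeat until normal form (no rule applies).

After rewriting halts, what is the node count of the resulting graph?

Answer: 4

Derivation:
[0] host  ⇒  8 nodes, 4 edges  {0-p->5 0-r->6 5-q->1 6-p->6}
[1] R0 @ {0↦0, 1↦5, 2↦1}  ⇒  8 nodes, 3 edges  {0-r->6 5-q->1 6-p->6}
[2] R2 @ {0↦1, 1↦6, 2↦0, 3↦4}  ⇒  6 nodes, 1 edges  {5-q->1}
[3] R3 @ {0↦1, 1↦7, 2↦5}  ⇒  4 nodes, 0 edges  {∅}
normal form: no rule applies after step 3
NF nodes: {0:A, 1:A, 2:B, 3:B}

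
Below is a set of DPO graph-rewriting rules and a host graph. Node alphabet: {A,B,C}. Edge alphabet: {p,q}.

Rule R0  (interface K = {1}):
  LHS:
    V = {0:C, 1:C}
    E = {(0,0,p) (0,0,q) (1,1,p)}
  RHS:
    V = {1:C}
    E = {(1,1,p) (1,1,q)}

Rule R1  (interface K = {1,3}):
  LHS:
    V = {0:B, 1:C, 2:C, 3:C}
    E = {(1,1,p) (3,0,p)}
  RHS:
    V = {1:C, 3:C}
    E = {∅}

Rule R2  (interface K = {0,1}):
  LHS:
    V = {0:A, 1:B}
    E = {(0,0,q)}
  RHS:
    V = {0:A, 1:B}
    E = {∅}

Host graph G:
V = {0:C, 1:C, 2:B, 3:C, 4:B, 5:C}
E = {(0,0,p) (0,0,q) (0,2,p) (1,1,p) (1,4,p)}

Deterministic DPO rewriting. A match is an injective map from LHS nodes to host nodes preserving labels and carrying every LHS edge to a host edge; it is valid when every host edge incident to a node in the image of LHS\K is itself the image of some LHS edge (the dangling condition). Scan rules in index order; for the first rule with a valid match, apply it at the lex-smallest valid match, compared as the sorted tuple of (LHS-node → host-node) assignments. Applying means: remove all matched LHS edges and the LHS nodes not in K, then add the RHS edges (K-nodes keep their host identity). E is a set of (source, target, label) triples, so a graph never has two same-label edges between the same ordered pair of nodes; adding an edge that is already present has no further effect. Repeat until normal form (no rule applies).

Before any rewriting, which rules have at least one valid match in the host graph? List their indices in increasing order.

Answer: [R1]

Steps:
R0: no valid match — 1 raw match, all fail dangling condition
R1: 4 valid matches — {0↦2, 1↦1, 2↦3, 3↦0}, {0↦2, 1↦1, 2↦5, 3↦0}, {0↦4, 1↦0, 2↦3, 3↦1} (+1 more)
R2: no valid match — LHS pattern not found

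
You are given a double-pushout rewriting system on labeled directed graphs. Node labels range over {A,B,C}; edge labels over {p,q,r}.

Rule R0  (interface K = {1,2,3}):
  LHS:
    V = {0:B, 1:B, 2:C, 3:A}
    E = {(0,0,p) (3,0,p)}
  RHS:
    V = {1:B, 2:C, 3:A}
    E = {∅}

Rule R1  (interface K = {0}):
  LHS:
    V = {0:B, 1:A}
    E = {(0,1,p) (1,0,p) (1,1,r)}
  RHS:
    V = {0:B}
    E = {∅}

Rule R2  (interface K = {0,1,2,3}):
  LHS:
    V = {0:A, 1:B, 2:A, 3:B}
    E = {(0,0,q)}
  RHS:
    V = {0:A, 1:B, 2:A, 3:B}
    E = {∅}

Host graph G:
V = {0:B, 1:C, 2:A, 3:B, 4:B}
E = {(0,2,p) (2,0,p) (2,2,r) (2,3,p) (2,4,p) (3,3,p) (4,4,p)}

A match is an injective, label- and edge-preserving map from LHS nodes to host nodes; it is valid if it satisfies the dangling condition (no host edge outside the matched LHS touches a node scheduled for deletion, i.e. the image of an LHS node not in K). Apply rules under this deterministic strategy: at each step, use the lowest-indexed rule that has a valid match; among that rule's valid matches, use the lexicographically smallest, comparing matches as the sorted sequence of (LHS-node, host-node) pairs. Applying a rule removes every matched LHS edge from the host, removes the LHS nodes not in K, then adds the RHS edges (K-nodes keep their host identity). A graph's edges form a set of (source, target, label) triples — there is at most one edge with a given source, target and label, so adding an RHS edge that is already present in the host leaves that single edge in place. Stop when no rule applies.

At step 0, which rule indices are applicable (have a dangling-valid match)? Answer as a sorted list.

Answer: [R0]

Rewrite trace:
R0: 4 valid matches — {0↦3, 1↦0, 2↦1, 3↦2}, {0↦3, 1↦4, 2↦1, 3↦2}, {0↦4, 1↦0, 2↦1, 3↦2} (+1 more)
R1: no valid match — 1 raw match, all fail dangling condition
R2: no valid match — LHS pattern not found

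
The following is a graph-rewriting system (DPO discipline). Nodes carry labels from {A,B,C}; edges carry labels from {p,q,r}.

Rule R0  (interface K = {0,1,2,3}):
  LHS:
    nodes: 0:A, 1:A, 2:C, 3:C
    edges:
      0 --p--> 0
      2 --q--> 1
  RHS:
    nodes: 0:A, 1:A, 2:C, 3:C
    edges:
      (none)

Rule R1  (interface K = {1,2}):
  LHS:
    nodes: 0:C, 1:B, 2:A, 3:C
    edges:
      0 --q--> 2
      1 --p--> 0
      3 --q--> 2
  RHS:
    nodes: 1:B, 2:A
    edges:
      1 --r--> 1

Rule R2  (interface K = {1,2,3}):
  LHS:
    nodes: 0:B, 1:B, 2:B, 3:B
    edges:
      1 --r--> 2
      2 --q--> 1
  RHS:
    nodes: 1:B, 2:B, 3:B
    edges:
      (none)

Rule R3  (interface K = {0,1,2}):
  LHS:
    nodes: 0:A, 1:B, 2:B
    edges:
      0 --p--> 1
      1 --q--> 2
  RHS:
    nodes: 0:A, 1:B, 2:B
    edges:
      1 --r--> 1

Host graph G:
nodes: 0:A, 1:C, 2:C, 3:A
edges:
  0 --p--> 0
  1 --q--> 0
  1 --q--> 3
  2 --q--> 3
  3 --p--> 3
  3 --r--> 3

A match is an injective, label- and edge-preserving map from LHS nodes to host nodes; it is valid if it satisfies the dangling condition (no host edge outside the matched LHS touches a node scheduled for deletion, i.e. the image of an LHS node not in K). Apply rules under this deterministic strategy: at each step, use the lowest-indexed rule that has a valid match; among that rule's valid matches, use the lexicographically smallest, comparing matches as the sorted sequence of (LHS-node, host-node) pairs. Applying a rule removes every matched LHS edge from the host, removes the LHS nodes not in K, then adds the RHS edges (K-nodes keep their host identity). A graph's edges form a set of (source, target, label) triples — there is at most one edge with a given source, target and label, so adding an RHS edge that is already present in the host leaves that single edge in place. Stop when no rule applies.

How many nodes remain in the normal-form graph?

start.  V:4 E:6  edges: 0-p->0 1-q->0 1-q->3 2-q->3 3-p->3 3-r->3
1. fire R0 via {0↦0, 1↦3, 2↦1, 3↦2}  →  V:4 E:4  edges: 1-q->0 2-q->3 3-p->3 3-r->3
2. fire R0 via {0↦3, 1↦0, 2↦1, 3↦2}  →  V:4 E:2  edges: 2-q->3 3-r->3
normal form: no rule applies after step 2
NF nodes: {0:A, 1:C, 2:C, 3:A}

Answer: 4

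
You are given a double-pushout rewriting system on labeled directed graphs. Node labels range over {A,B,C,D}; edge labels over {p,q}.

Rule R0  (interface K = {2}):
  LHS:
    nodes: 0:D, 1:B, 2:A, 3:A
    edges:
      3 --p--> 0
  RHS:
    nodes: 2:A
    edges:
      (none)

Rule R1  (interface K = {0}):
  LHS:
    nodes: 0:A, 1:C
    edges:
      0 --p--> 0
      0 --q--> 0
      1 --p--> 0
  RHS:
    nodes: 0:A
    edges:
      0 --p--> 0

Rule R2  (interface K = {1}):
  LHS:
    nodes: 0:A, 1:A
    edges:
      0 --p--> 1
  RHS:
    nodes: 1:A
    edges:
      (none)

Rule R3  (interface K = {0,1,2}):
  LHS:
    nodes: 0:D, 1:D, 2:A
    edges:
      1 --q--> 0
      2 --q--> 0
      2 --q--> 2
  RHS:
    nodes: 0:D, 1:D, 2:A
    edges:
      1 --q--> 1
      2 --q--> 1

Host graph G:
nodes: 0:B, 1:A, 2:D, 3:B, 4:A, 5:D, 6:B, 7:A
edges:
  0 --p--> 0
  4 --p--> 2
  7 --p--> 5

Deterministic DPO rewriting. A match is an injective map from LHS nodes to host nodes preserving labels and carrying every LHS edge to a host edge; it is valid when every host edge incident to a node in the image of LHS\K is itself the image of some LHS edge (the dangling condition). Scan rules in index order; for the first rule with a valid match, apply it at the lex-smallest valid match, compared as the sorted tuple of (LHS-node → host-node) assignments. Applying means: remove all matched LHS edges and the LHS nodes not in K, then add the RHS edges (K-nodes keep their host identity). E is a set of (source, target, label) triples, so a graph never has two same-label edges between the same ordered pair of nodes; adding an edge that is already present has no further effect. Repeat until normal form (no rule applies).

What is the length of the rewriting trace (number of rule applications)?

Answer: 2

Rewrite trace:
start.  V:8 E:3  edges: 0-p->0 4-p->2 7-p->5
1. fire R0 via {0↦2, 1↦3, 2↦1, 3↦4}  →  V:5 E:2  edges: 0-p->0 7-p->5
2. fire R0 via {0↦5, 1↦6, 2↦1, 3↦7}  →  V:2 E:1  edges: 0-p->0
halt: no rule applies after step 2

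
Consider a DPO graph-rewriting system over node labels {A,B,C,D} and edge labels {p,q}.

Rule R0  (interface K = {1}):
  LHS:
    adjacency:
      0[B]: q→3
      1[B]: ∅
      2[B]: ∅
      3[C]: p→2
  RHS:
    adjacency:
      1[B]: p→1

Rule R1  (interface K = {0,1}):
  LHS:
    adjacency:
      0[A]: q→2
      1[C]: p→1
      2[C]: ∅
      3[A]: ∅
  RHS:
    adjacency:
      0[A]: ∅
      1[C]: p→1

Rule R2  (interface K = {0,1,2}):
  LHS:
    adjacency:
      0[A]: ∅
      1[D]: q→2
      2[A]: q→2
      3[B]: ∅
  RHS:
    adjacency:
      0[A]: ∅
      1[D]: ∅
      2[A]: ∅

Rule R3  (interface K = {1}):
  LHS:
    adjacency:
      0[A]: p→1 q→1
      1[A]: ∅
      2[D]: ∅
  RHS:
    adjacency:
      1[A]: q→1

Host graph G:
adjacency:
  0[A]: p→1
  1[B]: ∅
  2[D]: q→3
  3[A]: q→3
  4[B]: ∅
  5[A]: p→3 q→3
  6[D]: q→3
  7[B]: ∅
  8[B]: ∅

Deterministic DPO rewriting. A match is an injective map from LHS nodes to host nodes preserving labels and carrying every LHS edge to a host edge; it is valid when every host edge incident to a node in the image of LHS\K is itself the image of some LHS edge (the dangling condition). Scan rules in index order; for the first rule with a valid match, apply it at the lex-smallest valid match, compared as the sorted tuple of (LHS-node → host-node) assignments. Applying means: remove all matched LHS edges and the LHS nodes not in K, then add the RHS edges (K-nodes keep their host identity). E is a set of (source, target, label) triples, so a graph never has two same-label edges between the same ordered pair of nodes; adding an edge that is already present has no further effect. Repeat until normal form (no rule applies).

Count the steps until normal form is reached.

Answer: 3

Steps:
[0] host  ⇒  9 nodes, 6 edges  {0-p->1 2-q->3 3-q->3 5-p->3 5-q->3 6-q->3}
[1] R2 @ {0↦0, 1↦2, 2↦3, 3↦4}  ⇒  8 nodes, 4 edges  {0-p->1 5-p->3 5-q->3 6-q->3}
[2] R3 @ {0↦5, 1↦3, 2↦2}  ⇒  6 nodes, 3 edges  {0-p->1 3-q->3 6-q->3}
[3] R2 @ {0↦0, 1↦6, 2↦3, 3↦7}  ⇒  5 nodes, 1 edges  {0-p->1}
final graph: no rule applies after step 3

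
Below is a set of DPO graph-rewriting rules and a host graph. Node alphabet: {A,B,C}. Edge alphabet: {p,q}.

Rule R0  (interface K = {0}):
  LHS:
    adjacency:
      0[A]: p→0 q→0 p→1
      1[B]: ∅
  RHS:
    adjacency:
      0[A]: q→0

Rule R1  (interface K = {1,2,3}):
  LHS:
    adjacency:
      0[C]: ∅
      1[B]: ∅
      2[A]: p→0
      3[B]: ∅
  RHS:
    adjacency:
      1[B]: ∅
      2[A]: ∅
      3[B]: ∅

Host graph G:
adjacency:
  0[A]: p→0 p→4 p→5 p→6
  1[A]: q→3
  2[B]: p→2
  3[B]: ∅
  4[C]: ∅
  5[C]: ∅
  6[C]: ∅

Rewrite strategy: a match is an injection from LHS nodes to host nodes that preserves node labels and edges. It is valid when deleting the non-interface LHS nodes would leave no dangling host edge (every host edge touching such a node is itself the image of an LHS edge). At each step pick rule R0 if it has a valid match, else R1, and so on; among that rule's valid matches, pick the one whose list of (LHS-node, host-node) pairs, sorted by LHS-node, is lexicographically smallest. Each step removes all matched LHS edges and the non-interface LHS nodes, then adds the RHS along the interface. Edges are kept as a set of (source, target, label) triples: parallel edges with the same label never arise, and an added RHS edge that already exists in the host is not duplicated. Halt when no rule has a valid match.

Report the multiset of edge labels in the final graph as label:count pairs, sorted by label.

initial: |V|=7 |E|=6  E = 0-p->0 0-p->4 0-p->5 0-p->6 1-q->3 2-p->2
step 1: apply R1 at {0↦4, 1↦2, 2↦0, 3↦3}  → |V|=6 |E|=5  E = 0-p->0 0-p->5 0-p->6 1-q->3 2-p->2
step 2: apply R1 at {0↦5, 1↦2, 2↦0, 3↦3}  → |V|=5 |E|=4  E = 0-p->0 0-p->6 1-q->3 2-p->2
step 3: apply R1 at {0↦6, 1↦2, 2↦0, 3↦3}  → |V|=4 |E|=3  E = 0-p->0 1-q->3 2-p->2
final graph: no rule applies after step 3
NF edges: [(0, 0, 'p'), (1, 3, 'q'), (2, 2, 'p')]

Answer: p:2 q:1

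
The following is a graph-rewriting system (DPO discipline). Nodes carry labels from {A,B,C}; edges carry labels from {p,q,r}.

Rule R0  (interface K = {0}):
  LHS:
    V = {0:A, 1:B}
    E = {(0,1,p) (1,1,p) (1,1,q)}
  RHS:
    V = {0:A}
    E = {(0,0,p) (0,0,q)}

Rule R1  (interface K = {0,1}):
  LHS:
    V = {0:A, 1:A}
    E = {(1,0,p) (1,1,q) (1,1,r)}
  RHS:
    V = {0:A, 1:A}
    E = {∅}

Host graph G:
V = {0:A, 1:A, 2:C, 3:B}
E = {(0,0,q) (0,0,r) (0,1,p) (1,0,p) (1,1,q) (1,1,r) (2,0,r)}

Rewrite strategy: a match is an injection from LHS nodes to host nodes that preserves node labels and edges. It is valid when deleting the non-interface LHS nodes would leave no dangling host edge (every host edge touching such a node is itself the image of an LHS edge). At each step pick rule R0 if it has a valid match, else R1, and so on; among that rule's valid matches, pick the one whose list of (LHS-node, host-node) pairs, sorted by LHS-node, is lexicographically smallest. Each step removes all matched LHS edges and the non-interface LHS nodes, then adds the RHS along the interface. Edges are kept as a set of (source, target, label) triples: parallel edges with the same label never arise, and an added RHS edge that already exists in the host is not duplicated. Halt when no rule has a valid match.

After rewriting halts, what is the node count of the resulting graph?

initial: |V|=4 |E|=7  E = 0-q->0 0-r->0 0-p->1 1-p->0 1-q->1 1-r->1 2-r->0
step 1: apply R1 at {0↦0, 1↦1}  → |V|=4 |E|=4  E = 0-q->0 0-r->0 0-p->1 2-r->0
step 2: apply R1 at {0↦1, 1↦0}  → |V|=4 |E|=1  E = 2-r->0
halt: no rule applies after step 2
NF nodes: {0:A, 1:A, 2:C, 3:B}

Answer: 4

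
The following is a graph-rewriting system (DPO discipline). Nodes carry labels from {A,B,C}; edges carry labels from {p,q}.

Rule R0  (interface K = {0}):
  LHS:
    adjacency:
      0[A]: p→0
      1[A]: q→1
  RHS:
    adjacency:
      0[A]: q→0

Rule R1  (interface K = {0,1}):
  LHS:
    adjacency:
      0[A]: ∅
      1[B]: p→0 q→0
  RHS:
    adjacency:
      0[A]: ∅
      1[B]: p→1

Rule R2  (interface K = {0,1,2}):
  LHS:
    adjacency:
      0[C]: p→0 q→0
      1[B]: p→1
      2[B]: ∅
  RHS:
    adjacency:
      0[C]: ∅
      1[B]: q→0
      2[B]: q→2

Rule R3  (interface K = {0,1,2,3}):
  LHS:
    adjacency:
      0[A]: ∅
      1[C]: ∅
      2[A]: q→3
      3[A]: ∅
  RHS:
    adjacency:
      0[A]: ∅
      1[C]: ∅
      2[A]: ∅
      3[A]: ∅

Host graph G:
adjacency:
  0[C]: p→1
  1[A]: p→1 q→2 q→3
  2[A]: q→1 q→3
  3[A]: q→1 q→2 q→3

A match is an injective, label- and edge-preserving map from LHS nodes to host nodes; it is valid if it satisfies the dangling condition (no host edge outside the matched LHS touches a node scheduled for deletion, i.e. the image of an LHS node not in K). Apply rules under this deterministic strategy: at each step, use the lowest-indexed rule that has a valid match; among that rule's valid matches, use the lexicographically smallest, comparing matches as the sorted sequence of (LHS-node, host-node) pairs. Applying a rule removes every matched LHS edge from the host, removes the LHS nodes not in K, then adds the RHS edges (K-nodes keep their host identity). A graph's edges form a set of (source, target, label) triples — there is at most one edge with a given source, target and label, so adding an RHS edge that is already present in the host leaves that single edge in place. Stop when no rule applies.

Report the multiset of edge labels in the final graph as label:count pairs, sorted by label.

Answer: p:1 q:3

Derivation:
[0] host  ⇒  4 nodes, 9 edges  {0-p->1 1-p->1 1-q->2 1-q->3 2-q->1 2-q->3 3-q->1 3-q->2 3-q->3}
[1] R3 @ {0↦1, 1↦0, 2↦2, 3↦3}  ⇒  4 nodes, 8 edges  {0-p->1 1-p->1 1-q->2 1-q->3 2-q->1 3-q->1 3-q->2 3-q->3}
[2] R3 @ {0↦1, 1↦0, 2↦3, 3↦2}  ⇒  4 nodes, 7 edges  {0-p->1 1-p->1 1-q->2 1-q->3 2-q->1 3-q->1 3-q->3}
[3] R3 @ {0↦2, 1↦0, 2↦1, 3↦3}  ⇒  4 nodes, 6 edges  {0-p->1 1-p->1 1-q->2 2-q->1 3-q->1 3-q->3}
[4] R3 @ {0↦2, 1↦0, 2↦3, 3↦1}  ⇒  4 nodes, 5 edges  {0-p->1 1-p->1 1-q->2 2-q->1 3-q->3}
[5] R0 @ {0↦1, 1↦3}  ⇒  3 nodes, 4 edges  {0-p->1 1-q->1 1-q->2 2-q->1}
halt: no rule applies after step 5
NF edges: [(0, 1, 'p'), (1, 1, 'q'), (1, 2, 'q'), (2, 1, 'q')]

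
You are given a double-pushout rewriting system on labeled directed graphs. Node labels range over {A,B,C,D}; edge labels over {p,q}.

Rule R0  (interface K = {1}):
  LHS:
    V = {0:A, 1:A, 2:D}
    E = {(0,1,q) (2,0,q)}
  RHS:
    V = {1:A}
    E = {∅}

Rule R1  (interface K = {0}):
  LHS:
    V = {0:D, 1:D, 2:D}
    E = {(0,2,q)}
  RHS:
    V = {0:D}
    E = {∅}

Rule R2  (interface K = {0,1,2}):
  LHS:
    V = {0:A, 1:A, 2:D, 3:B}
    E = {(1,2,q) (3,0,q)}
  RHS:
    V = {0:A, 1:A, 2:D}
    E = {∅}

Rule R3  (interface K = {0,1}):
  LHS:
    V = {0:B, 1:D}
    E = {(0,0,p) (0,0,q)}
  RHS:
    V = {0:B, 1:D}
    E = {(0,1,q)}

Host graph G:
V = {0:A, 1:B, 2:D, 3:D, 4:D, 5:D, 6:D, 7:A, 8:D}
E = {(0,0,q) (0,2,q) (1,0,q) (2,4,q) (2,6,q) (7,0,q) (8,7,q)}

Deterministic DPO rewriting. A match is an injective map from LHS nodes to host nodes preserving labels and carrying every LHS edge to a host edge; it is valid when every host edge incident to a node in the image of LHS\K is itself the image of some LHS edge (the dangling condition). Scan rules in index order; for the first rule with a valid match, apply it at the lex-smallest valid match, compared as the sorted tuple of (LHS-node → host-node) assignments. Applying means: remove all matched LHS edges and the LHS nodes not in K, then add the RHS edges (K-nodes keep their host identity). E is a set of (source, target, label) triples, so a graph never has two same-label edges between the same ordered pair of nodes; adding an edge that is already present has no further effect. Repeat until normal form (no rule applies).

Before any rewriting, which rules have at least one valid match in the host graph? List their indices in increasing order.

R0: 1 valid match — {0↦7, 1↦0, 2↦8}
R1: 4 valid matches — {0↦2, 1↦3, 2↦4}, {0↦2, 1↦3, 2↦6}, {0↦2, 1↦5, 2↦4} (+1 more)
R2: no valid match — LHS pattern not found
R3: no valid match — LHS pattern not found

Answer: [R0,R1]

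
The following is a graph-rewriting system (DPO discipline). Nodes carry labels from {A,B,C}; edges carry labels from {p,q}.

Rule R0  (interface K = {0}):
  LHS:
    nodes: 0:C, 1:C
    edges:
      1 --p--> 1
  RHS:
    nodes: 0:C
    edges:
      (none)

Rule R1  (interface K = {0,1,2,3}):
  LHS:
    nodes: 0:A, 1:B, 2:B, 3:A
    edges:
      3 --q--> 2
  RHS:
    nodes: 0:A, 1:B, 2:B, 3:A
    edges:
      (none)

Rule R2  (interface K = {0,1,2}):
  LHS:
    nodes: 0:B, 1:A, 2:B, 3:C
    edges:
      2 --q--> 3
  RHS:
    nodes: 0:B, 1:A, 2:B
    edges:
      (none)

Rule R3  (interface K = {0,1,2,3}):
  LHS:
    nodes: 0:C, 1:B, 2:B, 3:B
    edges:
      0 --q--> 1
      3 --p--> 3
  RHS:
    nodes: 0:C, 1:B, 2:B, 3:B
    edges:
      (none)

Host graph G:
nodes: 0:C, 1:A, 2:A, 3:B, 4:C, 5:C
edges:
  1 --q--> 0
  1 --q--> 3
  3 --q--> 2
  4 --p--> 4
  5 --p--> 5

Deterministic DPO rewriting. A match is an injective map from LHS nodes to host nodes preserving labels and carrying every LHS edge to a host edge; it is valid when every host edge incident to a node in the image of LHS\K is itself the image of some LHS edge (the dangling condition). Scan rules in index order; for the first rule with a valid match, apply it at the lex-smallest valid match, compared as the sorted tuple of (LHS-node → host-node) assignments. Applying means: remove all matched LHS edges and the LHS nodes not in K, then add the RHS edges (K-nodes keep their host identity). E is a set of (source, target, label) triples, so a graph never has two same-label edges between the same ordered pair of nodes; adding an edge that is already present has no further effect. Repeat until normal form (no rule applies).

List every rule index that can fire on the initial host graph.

R0: 4 valid matches — {0↦0, 1↦4}, {0↦0, 1↦5}, {0↦4, 1↦5} (+1 more)
R1: no valid match — LHS pattern not found
R2: no valid match — LHS pattern not found
R3: no valid match — LHS pattern not found

Answer: [R0]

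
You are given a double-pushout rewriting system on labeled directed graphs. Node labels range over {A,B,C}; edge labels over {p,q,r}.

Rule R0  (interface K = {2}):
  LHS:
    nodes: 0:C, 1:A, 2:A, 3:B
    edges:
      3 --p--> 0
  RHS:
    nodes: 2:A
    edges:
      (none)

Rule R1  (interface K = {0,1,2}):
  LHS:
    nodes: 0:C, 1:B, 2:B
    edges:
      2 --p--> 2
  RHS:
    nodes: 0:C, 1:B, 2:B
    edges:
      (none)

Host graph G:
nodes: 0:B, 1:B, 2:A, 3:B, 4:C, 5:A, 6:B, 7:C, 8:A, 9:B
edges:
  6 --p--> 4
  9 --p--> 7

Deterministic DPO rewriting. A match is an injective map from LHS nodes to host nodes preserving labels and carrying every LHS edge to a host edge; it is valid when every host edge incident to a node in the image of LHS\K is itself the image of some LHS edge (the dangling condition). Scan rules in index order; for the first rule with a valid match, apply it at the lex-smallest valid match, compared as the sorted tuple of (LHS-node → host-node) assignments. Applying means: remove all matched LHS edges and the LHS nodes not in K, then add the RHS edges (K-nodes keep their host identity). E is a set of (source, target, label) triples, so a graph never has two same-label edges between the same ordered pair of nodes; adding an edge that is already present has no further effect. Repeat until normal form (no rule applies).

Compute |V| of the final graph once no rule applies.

Answer: 4

Rewrite trace:
start.  V:10 E:2  edges: 6-p->4 9-p->7
1. fire R0 via {0↦4, 1↦2, 2↦5, 3↦6}  →  V:7 E:1  edges: 9-p->7
2. fire R0 via {0↦7, 1↦5, 2↦8, 3↦9}  →  V:4 E:0  edges: ∅
final graph: no rule applies after step 2
NF nodes: {0:B, 1:B, 3:B, 8:A}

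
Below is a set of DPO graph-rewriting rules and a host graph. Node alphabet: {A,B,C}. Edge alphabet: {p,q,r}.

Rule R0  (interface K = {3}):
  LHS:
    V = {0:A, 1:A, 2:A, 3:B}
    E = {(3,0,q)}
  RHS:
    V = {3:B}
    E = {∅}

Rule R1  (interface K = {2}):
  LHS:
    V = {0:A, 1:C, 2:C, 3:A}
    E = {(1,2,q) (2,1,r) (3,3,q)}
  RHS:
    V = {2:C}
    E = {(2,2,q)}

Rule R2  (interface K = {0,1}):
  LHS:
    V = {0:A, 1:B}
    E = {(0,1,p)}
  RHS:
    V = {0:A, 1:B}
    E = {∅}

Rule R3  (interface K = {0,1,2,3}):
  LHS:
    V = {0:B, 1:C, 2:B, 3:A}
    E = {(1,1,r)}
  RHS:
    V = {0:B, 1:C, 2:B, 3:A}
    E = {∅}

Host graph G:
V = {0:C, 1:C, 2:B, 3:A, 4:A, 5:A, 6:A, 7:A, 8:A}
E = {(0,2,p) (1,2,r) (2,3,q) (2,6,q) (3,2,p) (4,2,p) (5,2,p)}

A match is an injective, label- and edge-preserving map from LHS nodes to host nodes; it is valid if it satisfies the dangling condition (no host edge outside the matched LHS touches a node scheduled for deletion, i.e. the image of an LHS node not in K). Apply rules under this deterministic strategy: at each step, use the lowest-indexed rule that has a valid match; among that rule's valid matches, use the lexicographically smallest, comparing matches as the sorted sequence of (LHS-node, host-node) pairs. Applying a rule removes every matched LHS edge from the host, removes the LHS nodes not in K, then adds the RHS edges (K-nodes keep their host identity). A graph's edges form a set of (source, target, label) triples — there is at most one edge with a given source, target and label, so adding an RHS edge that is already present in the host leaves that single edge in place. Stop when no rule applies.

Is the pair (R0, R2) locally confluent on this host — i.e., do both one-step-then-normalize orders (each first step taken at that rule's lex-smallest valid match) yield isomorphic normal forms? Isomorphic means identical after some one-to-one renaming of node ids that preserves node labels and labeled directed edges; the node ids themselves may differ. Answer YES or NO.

Answer: YES

Derivation:
branch R0-first: apply at {0↦6, 1↦7, 2↦8, 3↦2} → |E|=6, then 4 more step(s) → NF |V|=3 |E|=2 V={0:C, 1:C, 2:B} E=0-p->2 1-r->2
branch R2-first: apply at {0↦3, 1↦2} → |E|=6, then 4 more step(s) → NF |V|=3 |E|=2 V={0:C, 1:C, 2:B} E=0-p->2 1-r->2
graphs isomorphic (equal up to label-preserving node renaming)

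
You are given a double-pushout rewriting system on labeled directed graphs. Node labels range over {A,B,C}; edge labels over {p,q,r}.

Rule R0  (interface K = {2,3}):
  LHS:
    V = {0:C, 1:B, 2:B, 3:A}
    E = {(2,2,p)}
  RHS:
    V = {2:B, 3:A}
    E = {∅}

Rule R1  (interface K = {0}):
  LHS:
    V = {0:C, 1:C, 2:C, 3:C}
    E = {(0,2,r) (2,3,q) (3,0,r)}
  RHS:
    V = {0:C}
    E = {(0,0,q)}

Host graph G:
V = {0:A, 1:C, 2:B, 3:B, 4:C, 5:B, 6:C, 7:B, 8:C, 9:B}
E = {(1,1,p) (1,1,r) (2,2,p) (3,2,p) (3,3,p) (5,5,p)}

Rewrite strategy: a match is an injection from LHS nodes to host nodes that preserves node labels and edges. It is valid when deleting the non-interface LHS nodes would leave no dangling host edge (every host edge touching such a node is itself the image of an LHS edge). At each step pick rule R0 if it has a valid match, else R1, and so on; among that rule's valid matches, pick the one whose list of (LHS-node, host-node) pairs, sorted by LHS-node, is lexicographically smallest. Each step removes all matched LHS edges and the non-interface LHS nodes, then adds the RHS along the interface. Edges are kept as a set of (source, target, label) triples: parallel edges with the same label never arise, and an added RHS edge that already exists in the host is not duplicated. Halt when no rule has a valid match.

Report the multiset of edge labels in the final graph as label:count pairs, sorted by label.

Answer: p:3 r:1

Rewrite trace:
start.  V:10 E:6  edges: 1-p->1 1-r->1 2-p->2 3-p->2 3-p->3 5-p->5
1. fire R0 via {0↦4, 1↦7, 2↦2, 3↦0}  →  V:8 E:5  edges: 1-p->1 1-r->1 3-p->2 3-p->3 5-p->5
2. fire R0 via {0↦6, 1↦9, 2↦3, 3↦0}  →  V:6 E:4  edges: 1-p->1 1-r->1 3-p->2 5-p->5
halt: no rule applies after step 2
NF edges: [(1, 1, 'p'), (1, 1, 'r'), (3, 2, 'p'), (5, 5, 'p')]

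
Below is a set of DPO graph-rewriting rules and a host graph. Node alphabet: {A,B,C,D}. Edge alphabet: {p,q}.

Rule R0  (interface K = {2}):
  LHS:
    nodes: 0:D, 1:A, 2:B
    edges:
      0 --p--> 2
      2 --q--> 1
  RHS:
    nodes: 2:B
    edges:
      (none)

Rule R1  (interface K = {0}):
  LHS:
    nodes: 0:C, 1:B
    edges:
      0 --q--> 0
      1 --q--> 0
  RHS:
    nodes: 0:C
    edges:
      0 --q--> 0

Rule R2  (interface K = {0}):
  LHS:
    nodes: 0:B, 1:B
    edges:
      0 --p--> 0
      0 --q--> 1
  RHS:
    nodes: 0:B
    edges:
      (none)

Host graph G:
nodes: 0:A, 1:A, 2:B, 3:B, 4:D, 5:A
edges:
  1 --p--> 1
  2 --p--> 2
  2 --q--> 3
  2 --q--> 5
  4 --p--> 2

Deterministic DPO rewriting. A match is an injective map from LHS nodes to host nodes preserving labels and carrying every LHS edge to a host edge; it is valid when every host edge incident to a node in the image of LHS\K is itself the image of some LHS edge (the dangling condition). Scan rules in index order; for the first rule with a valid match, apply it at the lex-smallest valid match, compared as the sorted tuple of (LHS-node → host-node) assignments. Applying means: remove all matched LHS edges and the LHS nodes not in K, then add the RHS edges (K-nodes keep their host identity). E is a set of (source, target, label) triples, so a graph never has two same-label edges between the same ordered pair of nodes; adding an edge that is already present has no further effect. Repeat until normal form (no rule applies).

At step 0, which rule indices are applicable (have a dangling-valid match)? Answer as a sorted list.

Answer: [R0,R2]

Steps:
R0: 1 valid match — {0↦4, 1↦5, 2↦2}
R1: no valid match — LHS pattern not found
R2: 1 valid match — {0↦2, 1↦3}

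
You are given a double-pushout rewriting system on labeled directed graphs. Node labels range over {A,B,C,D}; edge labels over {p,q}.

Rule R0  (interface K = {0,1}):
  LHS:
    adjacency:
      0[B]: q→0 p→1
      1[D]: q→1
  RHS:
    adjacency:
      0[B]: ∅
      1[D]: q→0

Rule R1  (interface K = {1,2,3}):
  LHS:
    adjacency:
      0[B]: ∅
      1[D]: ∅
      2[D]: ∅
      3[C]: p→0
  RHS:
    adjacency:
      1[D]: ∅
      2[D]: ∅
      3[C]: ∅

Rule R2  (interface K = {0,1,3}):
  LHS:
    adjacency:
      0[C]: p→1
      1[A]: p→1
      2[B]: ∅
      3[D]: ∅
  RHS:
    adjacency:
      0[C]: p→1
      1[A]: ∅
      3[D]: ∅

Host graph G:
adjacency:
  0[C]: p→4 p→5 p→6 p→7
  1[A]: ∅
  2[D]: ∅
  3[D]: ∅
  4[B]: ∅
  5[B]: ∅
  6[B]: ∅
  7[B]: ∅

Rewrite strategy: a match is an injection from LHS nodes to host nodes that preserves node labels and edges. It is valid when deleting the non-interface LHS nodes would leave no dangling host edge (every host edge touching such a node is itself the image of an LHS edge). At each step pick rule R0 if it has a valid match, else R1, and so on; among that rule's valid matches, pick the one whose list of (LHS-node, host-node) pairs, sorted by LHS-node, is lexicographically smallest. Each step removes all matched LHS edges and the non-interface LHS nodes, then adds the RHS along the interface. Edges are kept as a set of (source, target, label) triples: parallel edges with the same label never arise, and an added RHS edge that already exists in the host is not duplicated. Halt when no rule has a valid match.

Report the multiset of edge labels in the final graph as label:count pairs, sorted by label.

Answer: (no edges)

Rewrite trace:
[0] host  ⇒  8 nodes, 4 edges  {0-p->4 0-p->5 0-p->6 0-p->7}
[1] R1 @ {0↦4, 1↦2, 2↦3, 3↦0}  ⇒  7 nodes, 3 edges  {0-p->5 0-p->6 0-p->7}
[2] R1 @ {0↦5, 1↦2, 2↦3, 3↦0}  ⇒  6 nodes, 2 edges  {0-p->6 0-p->7}
[3] R1 @ {0↦6, 1↦2, 2↦3, 3↦0}  ⇒  5 nodes, 1 edges  {0-p->7}
[4] R1 @ {0↦7, 1↦2, 2↦3, 3↦0}  ⇒  4 nodes, 0 edges  {∅}
final graph: no rule applies after step 4
NF edges: []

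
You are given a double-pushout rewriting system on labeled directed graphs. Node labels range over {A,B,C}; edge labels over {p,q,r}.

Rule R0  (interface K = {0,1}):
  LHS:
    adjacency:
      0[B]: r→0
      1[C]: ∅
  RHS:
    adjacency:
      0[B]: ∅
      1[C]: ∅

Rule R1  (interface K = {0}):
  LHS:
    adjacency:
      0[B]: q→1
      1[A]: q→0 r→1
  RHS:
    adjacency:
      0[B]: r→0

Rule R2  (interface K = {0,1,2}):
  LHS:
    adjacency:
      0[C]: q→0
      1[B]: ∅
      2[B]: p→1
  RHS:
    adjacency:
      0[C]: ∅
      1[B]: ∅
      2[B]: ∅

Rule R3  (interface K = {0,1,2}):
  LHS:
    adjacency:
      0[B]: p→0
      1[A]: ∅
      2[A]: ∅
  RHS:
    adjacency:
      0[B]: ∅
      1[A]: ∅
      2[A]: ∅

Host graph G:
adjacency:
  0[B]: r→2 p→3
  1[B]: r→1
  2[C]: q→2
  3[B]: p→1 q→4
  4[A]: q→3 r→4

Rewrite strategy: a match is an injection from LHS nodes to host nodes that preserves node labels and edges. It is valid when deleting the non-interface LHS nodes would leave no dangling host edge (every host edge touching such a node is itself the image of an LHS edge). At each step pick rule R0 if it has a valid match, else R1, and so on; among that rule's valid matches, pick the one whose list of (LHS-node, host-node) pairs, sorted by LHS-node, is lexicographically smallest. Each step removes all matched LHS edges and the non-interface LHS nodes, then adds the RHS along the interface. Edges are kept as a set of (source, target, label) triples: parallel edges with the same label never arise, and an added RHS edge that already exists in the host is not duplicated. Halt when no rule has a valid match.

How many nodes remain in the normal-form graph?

start.  V:5 E:8  edges: 0-r->2 0-p->3 1-r->1 2-q->2 3-p->1 3-q->4 4-q->3 4-r->4
1. fire R0 via {0↦1, 1↦2}  →  V:5 E:7  edges: 0-r->2 0-p->3 2-q->2 3-p->1 3-q->4 4-q->3 4-r->4
2. fire R1 via {0↦3, 1↦4}  →  V:4 E:5  edges: 0-r->2 0-p->3 2-q->2 3-p->1 3-r->3
3. fire R0 via {0↦3, 1↦2}  →  V:4 E:4  edges: 0-r->2 0-p->3 2-q->2 3-p->1
4. fire R2 via {0↦2, 1↦1, 2↦3}  →  V:4 E:2  edges: 0-r->2 0-p->3
normal form: no rule applies after step 4
NF nodes: {0:B, 1:B, 2:C, 3:B}

Answer: 4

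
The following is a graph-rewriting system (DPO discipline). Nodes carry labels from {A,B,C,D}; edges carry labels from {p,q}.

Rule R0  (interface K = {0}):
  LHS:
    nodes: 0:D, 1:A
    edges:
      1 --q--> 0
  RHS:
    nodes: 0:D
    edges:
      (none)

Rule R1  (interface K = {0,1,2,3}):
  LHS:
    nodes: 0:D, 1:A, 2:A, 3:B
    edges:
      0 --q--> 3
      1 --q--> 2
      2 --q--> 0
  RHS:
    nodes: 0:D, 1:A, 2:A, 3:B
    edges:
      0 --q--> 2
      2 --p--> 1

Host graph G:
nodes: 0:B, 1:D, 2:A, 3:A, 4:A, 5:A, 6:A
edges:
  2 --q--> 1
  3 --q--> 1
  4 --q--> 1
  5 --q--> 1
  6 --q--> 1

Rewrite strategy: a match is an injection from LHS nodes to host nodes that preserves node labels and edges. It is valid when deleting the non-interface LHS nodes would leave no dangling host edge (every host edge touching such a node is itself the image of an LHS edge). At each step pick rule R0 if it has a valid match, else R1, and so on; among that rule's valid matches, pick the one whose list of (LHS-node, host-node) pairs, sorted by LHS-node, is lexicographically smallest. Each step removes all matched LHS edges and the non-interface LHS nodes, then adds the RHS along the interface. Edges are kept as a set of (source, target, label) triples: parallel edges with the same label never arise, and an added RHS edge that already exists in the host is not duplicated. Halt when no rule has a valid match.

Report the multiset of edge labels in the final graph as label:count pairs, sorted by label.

Answer: (no edges)

Derivation:
[0] host  ⇒  7 nodes, 5 edges  {2-q->1 3-q->1 4-q->1 5-q->1 6-q->1}
[1] R0 @ {0↦1, 1↦2}  ⇒  6 nodes, 4 edges  {3-q->1 4-q->1 5-q->1 6-q->1}
[2] R0 @ {0↦1, 1↦3}  ⇒  5 nodes, 3 edges  {4-q->1 5-q->1 6-q->1}
[3] R0 @ {0↦1, 1↦4}  ⇒  4 nodes, 2 edges  {5-q->1 6-q->1}
[4] R0 @ {0↦1, 1↦5}  ⇒  3 nodes, 1 edges  {6-q->1}
[5] R0 @ {0↦1, 1↦6}  ⇒  2 nodes, 0 edges  {∅}
normal form: no rule applies after step 5
NF edges: []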